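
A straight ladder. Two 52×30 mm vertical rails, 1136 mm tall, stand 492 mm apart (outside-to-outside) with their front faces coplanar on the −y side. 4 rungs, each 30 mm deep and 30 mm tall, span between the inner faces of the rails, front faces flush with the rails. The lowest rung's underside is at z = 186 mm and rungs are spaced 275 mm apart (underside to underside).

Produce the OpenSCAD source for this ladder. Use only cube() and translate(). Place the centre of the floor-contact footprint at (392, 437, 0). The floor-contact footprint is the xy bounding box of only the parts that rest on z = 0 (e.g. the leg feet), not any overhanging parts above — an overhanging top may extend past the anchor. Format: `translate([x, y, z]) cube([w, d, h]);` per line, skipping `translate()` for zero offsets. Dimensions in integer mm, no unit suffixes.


// rung span = 492 - 2*52 = 388
// rung[k] z = 186 + k*275
translate([146, 422, 0]) cube([52, 30, 1136]);
translate([586, 422, 0]) cube([52, 30, 1136]);
translate([198, 422, 186]) cube([388, 30, 30]);
translate([198, 422, 461]) cube([388, 30, 30]);
translate([198, 422, 736]) cube([388, 30, 30]);
translate([198, 422, 1011]) cube([388, 30, 30]);


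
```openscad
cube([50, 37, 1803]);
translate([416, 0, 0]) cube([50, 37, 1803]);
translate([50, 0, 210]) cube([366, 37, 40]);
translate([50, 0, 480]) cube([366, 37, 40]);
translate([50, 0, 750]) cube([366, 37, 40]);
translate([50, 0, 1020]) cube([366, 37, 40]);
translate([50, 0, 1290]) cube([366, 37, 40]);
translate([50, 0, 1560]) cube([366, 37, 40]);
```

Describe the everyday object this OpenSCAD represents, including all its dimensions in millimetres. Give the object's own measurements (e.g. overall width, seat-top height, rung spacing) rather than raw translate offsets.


A straight ladder. Two 50×37 mm vertical rails, 1803 mm tall, stand 466 mm apart (outside-to-outside) with their front faces coplanar on the −y side. 6 rungs, each 37 mm deep and 40 mm tall, span between the inner faces of the rails, front faces flush with the rails. The lowest rung's underside is at z = 210 mm and rungs are spaced 270 mm apart (underside to underside).


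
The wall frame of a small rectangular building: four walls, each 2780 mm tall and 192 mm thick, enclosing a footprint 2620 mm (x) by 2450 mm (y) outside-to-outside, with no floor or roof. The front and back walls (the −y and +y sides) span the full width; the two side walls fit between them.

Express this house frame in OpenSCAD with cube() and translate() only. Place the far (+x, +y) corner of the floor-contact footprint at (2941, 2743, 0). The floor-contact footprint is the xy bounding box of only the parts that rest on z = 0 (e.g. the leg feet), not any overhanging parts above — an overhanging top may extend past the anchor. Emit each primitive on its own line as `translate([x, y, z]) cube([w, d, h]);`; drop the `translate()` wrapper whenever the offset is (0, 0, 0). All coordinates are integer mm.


translate([321, 293, 0]) cube([2620, 192, 2780]);
translate([321, 2551, 0]) cube([2620, 192, 2780]);
translate([321, 485, 0]) cube([192, 2066, 2780]);
translate([2749, 485, 0]) cube([192, 2066, 2780]);


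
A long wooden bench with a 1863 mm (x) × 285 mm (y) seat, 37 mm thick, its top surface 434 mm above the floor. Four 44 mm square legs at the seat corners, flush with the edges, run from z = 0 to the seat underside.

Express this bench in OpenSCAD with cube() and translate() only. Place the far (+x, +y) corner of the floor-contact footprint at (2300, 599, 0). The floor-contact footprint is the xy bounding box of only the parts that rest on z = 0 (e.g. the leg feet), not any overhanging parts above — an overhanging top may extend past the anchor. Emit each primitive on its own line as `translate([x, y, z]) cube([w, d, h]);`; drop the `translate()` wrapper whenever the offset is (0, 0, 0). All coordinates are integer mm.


translate([437, 314, 397]) cube([1863, 285, 37]);
translate([437, 314, 0]) cube([44, 44, 397]);
translate([437, 555, 0]) cube([44, 44, 397]);
translate([2256, 314, 0]) cube([44, 44, 397]);
translate([2256, 555, 0]) cube([44, 44, 397]);


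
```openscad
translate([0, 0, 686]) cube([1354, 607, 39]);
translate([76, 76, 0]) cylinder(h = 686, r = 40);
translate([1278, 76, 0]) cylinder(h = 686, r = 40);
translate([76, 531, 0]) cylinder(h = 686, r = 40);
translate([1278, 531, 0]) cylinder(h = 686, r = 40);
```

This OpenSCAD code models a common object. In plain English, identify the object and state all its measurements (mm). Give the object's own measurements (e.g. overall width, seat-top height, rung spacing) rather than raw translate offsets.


A table: top 1354 mm (x) × 607 mm (y), 39 mm thick, upper face at z = 725 mm, on four round legs of 80 mm diameter, each leg's bounding box inset 36 mm from the nearest pair of top edges from z = 0 to the bottom of the top.


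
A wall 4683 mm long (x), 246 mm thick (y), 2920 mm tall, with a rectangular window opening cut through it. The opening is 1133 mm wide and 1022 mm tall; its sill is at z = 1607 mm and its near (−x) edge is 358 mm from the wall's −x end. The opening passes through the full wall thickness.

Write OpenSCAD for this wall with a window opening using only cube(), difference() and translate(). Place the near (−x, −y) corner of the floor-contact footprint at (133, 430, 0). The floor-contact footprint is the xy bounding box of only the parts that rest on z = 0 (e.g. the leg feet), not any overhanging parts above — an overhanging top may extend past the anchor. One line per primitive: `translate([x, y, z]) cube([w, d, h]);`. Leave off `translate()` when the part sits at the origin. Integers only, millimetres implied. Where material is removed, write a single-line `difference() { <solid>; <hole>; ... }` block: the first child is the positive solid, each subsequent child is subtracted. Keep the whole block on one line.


difference() { translate([133, 430, 0]) cube([4683, 246, 2920]); translate([491, 430, 1607]) cube([1133, 246, 1022]); }


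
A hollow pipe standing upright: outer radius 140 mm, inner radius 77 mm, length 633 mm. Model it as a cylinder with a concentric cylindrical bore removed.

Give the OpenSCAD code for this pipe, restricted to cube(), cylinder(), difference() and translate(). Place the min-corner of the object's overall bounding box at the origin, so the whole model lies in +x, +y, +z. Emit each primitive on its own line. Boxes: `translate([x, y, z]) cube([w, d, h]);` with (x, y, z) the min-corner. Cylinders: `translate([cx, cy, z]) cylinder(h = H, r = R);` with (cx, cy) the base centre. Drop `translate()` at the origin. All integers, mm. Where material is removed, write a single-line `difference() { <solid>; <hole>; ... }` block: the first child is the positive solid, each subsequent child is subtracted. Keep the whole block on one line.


difference() { translate([140, 140, 0]) cylinder(h = 633, r = 140); translate([140, 140, 0]) cylinder(h = 633, r = 77); }


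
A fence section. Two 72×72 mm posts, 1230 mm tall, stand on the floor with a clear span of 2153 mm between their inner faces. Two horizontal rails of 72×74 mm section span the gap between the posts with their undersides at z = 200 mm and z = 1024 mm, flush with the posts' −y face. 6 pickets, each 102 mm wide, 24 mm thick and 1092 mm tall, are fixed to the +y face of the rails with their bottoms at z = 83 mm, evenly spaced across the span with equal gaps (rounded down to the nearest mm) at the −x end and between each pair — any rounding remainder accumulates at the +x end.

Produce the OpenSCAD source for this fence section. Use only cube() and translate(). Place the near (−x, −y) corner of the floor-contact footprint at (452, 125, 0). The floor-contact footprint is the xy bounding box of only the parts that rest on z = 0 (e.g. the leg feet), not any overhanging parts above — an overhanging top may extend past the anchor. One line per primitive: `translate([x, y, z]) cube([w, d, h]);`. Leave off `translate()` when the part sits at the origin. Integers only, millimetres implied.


translate([452, 125, 0]) cube([72, 72, 1230]);
translate([2677, 125, 0]) cube([72, 72, 1230]);
translate([524, 125, 200]) cube([2153, 72, 74]);
translate([524, 125, 1024]) cube([2153, 72, 74]);
translate([744, 197, 83]) cube([102, 24, 1092]);
translate([1066, 197, 83]) cube([102, 24, 1092]);
translate([1388, 197, 83]) cube([102, 24, 1092]);
translate([1710, 197, 83]) cube([102, 24, 1092]);
translate([2032, 197, 83]) cube([102, 24, 1092]);
translate([2354, 197, 83]) cube([102, 24, 1092]);


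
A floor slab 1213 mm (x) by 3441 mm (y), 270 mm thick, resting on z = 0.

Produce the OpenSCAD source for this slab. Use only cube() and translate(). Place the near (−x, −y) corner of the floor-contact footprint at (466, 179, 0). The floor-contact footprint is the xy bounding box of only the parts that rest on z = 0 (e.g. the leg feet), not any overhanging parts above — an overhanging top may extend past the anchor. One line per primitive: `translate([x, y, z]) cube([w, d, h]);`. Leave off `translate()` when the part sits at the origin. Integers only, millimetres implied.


translate([466, 179, 0]) cube([1213, 3441, 270]);


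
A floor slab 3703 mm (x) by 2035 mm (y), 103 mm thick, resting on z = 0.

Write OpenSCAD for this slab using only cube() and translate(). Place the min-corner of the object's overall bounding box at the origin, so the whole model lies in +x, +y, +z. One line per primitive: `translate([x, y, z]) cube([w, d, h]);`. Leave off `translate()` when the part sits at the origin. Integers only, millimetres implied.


cube([3703, 2035, 103]);


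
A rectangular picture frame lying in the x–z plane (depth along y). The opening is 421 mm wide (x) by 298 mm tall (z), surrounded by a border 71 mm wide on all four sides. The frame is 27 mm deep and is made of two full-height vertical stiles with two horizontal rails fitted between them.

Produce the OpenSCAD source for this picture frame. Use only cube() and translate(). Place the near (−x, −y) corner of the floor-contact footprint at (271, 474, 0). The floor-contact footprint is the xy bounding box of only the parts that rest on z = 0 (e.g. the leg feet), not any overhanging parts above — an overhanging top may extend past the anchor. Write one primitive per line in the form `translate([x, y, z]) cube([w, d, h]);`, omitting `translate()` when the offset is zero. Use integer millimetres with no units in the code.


translate([271, 474, 0]) cube([71, 27, 440]);
translate([763, 474, 0]) cube([71, 27, 440]);
translate([342, 474, 0]) cube([421, 27, 71]);
translate([342, 474, 369]) cube([421, 27, 71]);


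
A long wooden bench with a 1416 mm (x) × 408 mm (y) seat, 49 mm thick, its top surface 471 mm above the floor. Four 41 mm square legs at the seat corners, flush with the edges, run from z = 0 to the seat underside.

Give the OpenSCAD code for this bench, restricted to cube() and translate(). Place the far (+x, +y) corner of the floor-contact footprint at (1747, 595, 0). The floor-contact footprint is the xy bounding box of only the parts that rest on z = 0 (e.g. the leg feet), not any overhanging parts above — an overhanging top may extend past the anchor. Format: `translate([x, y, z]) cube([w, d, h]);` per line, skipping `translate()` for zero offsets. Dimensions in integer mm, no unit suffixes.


// leg_h = 471 − 49 = 422
translate([331, 187, 422]) cube([1416, 408, 49]);
translate([331, 187, 0]) cube([41, 41, 422]);
translate([331, 554, 0]) cube([41, 41, 422]);
translate([1706, 187, 0]) cube([41, 41, 422]);
translate([1706, 554, 0]) cube([41, 41, 422]);


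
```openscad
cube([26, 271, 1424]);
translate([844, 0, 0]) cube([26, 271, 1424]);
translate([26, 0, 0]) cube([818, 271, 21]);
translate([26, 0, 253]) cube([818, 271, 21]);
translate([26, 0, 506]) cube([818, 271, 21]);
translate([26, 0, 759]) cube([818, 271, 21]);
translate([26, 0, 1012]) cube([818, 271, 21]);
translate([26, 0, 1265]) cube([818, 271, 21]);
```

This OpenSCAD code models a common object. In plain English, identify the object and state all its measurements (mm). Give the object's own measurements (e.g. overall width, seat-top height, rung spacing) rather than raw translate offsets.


An open bookshelf. Two side panels, each 26 mm thick, 271 mm deep and 1424 mm tall, stand 870 mm apart (outside-to-outside). Between them sit 6 shelves, each 21 mm thick and 271 mm deep, spanning the full gap between the sides. The bottom shelf rests on the floor (its underside at z = 0) and the clear gap between one shelf's top and the next shelf's underside is 232 mm.


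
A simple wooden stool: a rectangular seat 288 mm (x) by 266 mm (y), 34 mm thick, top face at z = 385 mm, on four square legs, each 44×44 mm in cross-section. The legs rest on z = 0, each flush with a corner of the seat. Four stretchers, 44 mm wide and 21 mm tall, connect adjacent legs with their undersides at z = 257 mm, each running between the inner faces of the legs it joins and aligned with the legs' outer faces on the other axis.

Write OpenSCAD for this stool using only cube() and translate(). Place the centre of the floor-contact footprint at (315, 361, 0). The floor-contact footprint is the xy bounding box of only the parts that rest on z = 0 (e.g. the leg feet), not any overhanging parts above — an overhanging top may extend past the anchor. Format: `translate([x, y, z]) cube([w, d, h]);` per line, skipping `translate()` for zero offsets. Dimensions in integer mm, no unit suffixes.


translate([171, 228, 351]) cube([288, 266, 34]);
translate([171, 228, 0]) cube([44, 44, 351]);
translate([415, 228, 0]) cube([44, 44, 351]);
translate([171, 450, 0]) cube([44, 44, 351]);
translate([415, 450, 0]) cube([44, 44, 351]);
translate([215, 228, 257]) cube([200, 44, 21]);
translate([215, 450, 257]) cube([200, 44, 21]);
translate([171, 272, 257]) cube([44, 178, 21]);
translate([415, 272, 257]) cube([44, 178, 21]);


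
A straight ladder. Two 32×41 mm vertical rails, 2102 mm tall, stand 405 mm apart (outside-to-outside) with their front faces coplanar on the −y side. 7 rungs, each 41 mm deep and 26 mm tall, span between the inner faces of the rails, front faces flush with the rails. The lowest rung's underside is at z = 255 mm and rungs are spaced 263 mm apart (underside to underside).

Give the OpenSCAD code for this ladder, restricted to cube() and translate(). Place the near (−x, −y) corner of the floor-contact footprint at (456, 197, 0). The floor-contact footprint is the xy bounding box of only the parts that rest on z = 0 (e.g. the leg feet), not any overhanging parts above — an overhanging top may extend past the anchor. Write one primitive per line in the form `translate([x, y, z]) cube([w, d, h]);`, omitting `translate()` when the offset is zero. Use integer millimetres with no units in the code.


translate([456, 197, 0]) cube([32, 41, 2102]);
translate([829, 197, 0]) cube([32, 41, 2102]);
translate([488, 197, 255]) cube([341, 41, 26]);
translate([488, 197, 518]) cube([341, 41, 26]);
translate([488, 197, 781]) cube([341, 41, 26]);
translate([488, 197, 1044]) cube([341, 41, 26]);
translate([488, 197, 1307]) cube([341, 41, 26]);
translate([488, 197, 1570]) cube([341, 41, 26]);
translate([488, 197, 1833]) cube([341, 41, 26]);


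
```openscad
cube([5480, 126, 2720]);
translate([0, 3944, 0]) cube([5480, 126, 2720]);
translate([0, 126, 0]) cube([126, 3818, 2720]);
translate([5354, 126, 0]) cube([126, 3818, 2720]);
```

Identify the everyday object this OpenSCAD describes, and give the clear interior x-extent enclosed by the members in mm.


A house (or room) frame. The interior width is 5228 mm.

Four 2720 mm walls enclosing a rectangle with no floor or roof — a room or house frame. Outside width is 5480 mm and wall thickness is 126 mm, so the interior width is 5480 − 2 × 126 = 5228 mm.


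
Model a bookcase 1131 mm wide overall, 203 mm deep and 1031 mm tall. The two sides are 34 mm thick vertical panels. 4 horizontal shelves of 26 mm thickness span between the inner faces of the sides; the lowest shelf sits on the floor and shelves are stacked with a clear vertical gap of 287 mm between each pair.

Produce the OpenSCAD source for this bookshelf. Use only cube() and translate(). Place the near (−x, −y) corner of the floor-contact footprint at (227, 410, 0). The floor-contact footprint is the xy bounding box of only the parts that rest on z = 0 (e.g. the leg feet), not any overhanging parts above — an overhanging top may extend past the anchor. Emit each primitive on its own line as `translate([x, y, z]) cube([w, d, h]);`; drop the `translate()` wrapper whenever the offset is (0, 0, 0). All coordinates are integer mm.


translate([227, 410, 0]) cube([34, 203, 1031]);
translate([1324, 410, 0]) cube([34, 203, 1031]);
translate([261, 410, 0]) cube([1063, 203, 26]);
translate([261, 410, 313]) cube([1063, 203, 26]);
translate([261, 410, 626]) cube([1063, 203, 26]);
translate([261, 410, 939]) cube([1063, 203, 26]);


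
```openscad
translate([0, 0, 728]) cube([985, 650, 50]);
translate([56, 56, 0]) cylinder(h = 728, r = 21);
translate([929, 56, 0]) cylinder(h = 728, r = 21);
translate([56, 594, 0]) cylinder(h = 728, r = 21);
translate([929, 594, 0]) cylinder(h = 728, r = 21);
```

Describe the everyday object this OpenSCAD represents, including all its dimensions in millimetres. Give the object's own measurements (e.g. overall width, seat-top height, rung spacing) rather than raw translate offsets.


A rectangular dining table. The top is 985×650×50 mm with its upper surface at z = 778 mm. It stands on four round legs of 42 mm diameter, each leg's bounding box inset 35 mm from the nearest pair of top edges, running from the floor to the underside of the top.


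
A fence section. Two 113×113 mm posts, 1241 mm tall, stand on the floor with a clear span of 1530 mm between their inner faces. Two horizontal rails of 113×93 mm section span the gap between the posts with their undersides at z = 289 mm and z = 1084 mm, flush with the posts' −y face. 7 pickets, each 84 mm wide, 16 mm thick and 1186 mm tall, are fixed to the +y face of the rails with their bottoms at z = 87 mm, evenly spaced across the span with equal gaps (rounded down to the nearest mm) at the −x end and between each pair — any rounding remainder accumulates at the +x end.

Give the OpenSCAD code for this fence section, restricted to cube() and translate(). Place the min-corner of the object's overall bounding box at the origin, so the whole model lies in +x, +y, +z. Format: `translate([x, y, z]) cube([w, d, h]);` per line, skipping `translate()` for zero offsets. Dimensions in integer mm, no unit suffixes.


cube([113, 113, 1241]);
translate([1643, 0, 0]) cube([113, 113, 1241]);
translate([113, 0, 289]) cube([1530, 113, 93]);
translate([113, 0, 1084]) cube([1530, 113, 93]);
translate([230, 113, 87]) cube([84, 16, 1186]);
translate([431, 113, 87]) cube([84, 16, 1186]);
translate([632, 113, 87]) cube([84, 16, 1186]);
translate([833, 113, 87]) cube([84, 16, 1186]);
translate([1034, 113, 87]) cube([84, 16, 1186]);
translate([1235, 113, 87]) cube([84, 16, 1186]);
translate([1436, 113, 87]) cube([84, 16, 1186]);


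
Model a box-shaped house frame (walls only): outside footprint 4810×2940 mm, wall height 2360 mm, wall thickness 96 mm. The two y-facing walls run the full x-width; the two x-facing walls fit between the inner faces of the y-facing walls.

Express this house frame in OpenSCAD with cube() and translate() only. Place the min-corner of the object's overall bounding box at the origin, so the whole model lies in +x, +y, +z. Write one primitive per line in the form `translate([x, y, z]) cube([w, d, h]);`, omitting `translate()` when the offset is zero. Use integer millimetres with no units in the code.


cube([4810, 96, 2360]);
translate([0, 2844, 0]) cube([4810, 96, 2360]);
translate([0, 96, 0]) cube([96, 2748, 2360]);
translate([4714, 96, 0]) cube([96, 2748, 2360]);


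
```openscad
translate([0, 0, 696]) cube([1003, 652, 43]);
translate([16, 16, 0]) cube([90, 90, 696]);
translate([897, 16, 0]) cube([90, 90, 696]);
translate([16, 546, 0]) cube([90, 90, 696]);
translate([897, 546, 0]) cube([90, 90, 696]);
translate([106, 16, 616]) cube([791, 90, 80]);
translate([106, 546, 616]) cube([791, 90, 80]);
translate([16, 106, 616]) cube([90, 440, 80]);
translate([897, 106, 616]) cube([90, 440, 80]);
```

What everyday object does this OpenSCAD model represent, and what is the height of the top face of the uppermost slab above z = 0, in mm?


A table. The table height is 739 mm.

A 1003×652×43 slab sits at z = 696 on four 90 mm square posts — a table. The top surface is at 696 + 43 = 739 mm.


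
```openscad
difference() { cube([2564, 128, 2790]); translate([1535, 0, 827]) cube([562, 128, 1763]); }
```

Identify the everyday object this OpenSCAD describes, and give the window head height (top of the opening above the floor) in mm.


A wall with a window opening. The window head height is 2590 mm.

A wall with a rectangular opening subtracted — a window. Sill at z = 827, opening 1763 mm tall, so the head is at 827 + 1763 = 2590 mm.


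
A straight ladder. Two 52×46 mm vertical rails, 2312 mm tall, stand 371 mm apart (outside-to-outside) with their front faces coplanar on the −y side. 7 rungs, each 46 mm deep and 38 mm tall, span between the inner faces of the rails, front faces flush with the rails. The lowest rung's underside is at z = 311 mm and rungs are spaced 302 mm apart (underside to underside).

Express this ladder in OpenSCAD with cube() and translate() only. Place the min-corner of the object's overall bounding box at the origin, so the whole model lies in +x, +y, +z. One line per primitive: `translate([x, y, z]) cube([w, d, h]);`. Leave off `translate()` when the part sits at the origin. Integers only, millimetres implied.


cube([52, 46, 2312]);
translate([319, 0, 0]) cube([52, 46, 2312]);
translate([52, 0, 311]) cube([267, 46, 38]);
translate([52, 0, 613]) cube([267, 46, 38]);
translate([52, 0, 915]) cube([267, 46, 38]);
translate([52, 0, 1217]) cube([267, 46, 38]);
translate([52, 0, 1519]) cube([267, 46, 38]);
translate([52, 0, 1821]) cube([267, 46, 38]);
translate([52, 0, 2123]) cube([267, 46, 38]);


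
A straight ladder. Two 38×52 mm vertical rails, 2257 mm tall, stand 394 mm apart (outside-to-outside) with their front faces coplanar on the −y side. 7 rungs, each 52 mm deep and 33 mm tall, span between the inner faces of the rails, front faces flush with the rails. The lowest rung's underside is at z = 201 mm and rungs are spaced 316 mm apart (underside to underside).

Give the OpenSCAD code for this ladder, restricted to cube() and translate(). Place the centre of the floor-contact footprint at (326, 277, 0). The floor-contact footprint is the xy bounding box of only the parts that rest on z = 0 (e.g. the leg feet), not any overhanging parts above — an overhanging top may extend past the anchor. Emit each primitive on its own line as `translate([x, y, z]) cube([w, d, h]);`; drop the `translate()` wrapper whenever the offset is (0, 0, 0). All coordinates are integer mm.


translate([129, 251, 0]) cube([38, 52, 2257]);
translate([485, 251, 0]) cube([38, 52, 2257]);
translate([167, 251, 201]) cube([318, 52, 33]);
translate([167, 251, 517]) cube([318, 52, 33]);
translate([167, 251, 833]) cube([318, 52, 33]);
translate([167, 251, 1149]) cube([318, 52, 33]);
translate([167, 251, 1465]) cube([318, 52, 33]);
translate([167, 251, 1781]) cube([318, 52, 33]);
translate([167, 251, 2097]) cube([318, 52, 33]);


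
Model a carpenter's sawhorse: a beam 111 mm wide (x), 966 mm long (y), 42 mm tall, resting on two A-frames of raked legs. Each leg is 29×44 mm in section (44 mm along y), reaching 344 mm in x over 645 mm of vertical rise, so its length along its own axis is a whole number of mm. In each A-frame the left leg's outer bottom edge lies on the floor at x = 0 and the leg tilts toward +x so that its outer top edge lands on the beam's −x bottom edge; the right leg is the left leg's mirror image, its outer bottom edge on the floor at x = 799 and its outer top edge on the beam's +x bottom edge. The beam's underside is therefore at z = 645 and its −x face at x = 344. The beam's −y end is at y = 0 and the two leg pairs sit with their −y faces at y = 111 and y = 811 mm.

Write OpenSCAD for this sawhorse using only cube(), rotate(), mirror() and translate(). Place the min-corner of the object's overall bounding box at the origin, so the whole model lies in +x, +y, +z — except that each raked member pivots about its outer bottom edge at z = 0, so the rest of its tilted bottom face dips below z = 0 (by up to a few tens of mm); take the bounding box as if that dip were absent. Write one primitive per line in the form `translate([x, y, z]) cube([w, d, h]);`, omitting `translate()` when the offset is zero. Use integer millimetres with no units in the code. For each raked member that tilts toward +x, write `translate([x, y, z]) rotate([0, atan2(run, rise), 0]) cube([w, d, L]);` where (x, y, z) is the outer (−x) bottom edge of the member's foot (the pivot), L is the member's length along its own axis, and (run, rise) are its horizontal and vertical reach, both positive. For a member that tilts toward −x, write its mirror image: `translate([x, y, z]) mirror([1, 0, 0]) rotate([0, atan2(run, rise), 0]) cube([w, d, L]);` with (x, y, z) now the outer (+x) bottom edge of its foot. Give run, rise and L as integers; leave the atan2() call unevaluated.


translate([344, 0, 645]) cube([111, 966, 42]);
translate([0, 111, 0]) rotate([0, atan2(344, 645), 0]) cube([29, 44, 731]);
translate([799, 111, 0]) mirror([1, 0, 0]) rotate([0, atan2(344, 645), 0]) cube([29, 44, 731]);
translate([0, 811, 0]) rotate([0, atan2(344, 645), 0]) cube([29, 44, 731]);
translate([799, 811, 0]) mirror([1, 0, 0]) rotate([0, atan2(344, 645), 0]) cube([29, 44, 731]);


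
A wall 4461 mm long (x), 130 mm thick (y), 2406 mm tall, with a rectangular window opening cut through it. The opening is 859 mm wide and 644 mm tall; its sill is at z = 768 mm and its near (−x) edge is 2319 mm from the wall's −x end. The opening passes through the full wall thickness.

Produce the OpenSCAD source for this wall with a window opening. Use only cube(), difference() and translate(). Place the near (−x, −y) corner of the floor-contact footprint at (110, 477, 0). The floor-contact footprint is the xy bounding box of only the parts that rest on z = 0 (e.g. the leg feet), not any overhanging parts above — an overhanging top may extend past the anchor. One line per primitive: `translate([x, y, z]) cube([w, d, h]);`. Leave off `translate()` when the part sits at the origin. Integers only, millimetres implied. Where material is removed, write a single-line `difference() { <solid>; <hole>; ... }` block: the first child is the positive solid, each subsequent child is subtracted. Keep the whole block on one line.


difference() { translate([110, 477, 0]) cube([4461, 130, 2406]); translate([2429, 477, 768]) cube([859, 130, 644]); }


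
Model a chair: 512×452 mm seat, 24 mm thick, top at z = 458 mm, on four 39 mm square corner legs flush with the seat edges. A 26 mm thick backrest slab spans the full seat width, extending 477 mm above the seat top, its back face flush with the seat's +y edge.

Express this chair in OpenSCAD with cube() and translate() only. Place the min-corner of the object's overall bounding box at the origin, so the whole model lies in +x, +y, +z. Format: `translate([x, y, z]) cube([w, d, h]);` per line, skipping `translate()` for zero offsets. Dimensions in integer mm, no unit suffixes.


translate([0, 0, 434]) cube([512, 452, 24]);
cube([39, 39, 434]);
translate([473, 0, 0]) cube([39, 39, 434]);
translate([0, 413, 0]) cube([39, 39, 434]);
translate([473, 413, 0]) cube([39, 39, 434]);
translate([0, 426, 458]) cube([512, 26, 477]);


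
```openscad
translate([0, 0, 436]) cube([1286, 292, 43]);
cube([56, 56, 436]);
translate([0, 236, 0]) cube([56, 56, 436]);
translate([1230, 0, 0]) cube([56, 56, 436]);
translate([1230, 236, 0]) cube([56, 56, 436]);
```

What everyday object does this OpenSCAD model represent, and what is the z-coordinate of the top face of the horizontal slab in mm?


A bench. The seat-top height is 479 mm.

A long slab on four corner posts — a bench. The slab sits at z = 436 with thickness 43, so the top is 436 + 43 = 479 mm.


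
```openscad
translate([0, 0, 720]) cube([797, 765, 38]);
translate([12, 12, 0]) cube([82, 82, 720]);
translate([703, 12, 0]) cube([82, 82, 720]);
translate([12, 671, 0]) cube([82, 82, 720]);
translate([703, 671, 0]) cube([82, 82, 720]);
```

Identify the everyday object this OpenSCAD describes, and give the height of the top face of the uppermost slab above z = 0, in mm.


A table. The table height is 758 mm.

A 797×765×38 slab sits at z = 720 on four 82 mm square posts — a table. The top surface is at 720 + 38 = 758 mm.


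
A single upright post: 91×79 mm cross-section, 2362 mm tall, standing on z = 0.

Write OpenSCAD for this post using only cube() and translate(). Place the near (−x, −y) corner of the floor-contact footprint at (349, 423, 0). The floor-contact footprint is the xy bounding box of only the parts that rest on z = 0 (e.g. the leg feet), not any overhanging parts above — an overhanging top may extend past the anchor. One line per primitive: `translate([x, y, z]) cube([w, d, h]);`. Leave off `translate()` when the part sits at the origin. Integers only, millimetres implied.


translate([349, 423, 0]) cube([91, 79, 2362]);


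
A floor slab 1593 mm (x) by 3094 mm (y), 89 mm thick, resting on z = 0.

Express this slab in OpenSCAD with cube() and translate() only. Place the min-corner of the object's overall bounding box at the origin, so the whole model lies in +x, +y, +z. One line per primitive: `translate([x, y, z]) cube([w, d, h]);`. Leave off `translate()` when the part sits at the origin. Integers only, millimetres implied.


cube([1593, 3094, 89]);


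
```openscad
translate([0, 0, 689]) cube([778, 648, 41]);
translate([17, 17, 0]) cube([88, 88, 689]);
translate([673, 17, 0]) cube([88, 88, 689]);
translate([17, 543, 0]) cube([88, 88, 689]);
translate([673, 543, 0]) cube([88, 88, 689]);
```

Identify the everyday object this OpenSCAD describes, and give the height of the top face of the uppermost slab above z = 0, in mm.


A table. The table height is 730 mm.

A 778×648×41 slab sits at z = 689 on four 88 mm square posts — a table. The top surface is at 689 + 41 = 730 mm.


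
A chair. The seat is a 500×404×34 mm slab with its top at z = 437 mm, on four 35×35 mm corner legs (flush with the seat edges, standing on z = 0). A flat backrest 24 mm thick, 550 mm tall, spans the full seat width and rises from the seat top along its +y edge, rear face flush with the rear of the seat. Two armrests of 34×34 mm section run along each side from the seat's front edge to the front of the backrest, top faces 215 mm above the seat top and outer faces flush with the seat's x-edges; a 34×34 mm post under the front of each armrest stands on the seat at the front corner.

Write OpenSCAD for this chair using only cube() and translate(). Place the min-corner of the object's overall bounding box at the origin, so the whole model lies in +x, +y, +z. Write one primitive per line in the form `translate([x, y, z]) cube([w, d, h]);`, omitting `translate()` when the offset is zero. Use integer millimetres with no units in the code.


translate([0, 0, 403]) cube([500, 404, 34]);
cube([35, 35, 403]);
translate([465, 0, 0]) cube([35, 35, 403]);
translate([0, 369, 0]) cube([35, 35, 403]);
translate([465, 369, 0]) cube([35, 35, 403]);
translate([0, 380, 437]) cube([500, 24, 550]);
translate([0, 0, 618]) cube([34, 380, 34]);
translate([466, 0, 618]) cube([34, 380, 34]);
translate([0, 0, 437]) cube([34, 34, 181]);
translate([466, 0, 437]) cube([34, 34, 181]);


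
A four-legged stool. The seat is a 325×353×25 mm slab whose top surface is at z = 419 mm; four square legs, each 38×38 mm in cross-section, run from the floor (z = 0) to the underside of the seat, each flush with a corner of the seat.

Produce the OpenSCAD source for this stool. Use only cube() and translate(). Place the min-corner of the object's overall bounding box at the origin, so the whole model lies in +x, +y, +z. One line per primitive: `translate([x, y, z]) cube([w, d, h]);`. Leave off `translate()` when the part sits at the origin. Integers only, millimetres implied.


translate([0, 0, 394]) cube([325, 353, 25]);
cube([38, 38, 394]);
translate([287, 0, 0]) cube([38, 38, 394]);
translate([0, 315, 0]) cube([38, 38, 394]);
translate([287, 315, 0]) cube([38, 38, 394]);


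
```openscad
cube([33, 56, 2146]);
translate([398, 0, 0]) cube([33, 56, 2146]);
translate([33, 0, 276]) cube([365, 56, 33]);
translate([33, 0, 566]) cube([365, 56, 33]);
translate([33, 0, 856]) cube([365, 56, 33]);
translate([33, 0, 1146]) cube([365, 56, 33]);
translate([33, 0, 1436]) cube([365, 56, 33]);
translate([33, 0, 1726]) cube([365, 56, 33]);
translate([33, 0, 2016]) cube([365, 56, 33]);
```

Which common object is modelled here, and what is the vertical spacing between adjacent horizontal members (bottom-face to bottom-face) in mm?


A ladder. The rung spacing is 290 mm.

Two tall 33×56 posts with 7 short bars between them — a ladder. Adjacent rungs sit at z = 276 and z = 566, so the spacing is 566 − 276 = 290 mm.


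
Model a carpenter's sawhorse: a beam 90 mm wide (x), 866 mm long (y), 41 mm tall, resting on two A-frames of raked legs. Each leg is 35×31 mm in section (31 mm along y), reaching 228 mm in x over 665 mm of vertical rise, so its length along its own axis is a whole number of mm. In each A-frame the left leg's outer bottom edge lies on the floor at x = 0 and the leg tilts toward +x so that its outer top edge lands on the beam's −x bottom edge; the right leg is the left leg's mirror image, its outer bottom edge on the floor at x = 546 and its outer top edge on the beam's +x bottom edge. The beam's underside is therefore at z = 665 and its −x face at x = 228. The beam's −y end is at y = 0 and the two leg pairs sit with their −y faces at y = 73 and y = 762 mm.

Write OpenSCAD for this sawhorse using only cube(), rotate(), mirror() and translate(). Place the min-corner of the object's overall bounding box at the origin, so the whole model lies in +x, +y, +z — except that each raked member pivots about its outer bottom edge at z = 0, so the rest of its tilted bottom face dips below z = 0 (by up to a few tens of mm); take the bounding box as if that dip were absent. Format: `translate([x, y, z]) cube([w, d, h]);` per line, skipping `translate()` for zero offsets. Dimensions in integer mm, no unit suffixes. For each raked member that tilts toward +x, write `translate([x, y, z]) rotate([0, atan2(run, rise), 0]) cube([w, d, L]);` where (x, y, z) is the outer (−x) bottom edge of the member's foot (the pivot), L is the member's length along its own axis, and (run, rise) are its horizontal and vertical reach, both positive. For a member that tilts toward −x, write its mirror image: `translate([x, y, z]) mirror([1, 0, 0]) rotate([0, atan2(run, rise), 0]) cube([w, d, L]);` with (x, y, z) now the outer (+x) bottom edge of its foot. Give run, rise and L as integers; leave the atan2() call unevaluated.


translate([228, 0, 665]) cube([90, 866, 41]);
translate([0, 73, 0]) rotate([0, atan2(228, 665), 0]) cube([35, 31, 703]);
translate([546, 73, 0]) mirror([1, 0, 0]) rotate([0, atan2(228, 665), 0]) cube([35, 31, 703]);
translate([0, 762, 0]) rotate([0, atan2(228, 665), 0]) cube([35, 31, 703]);
translate([546, 762, 0]) mirror([1, 0, 0]) rotate([0, atan2(228, 665), 0]) cube([35, 31, 703]);


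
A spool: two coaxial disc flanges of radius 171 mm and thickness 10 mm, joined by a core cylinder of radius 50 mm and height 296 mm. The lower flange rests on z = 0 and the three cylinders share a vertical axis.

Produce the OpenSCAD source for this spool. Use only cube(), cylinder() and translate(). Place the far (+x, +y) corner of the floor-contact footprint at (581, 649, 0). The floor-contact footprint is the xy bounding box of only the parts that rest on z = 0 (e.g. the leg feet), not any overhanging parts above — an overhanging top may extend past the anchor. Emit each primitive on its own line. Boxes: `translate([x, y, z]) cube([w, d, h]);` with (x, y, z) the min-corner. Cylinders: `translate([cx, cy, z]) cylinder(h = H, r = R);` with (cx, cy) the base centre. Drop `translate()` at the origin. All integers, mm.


translate([410, 478, 0]) cylinder(h = 10, r = 171);
translate([410, 478, 10]) cylinder(h = 296, r = 50);
translate([410, 478, 306]) cylinder(h = 10, r = 171);


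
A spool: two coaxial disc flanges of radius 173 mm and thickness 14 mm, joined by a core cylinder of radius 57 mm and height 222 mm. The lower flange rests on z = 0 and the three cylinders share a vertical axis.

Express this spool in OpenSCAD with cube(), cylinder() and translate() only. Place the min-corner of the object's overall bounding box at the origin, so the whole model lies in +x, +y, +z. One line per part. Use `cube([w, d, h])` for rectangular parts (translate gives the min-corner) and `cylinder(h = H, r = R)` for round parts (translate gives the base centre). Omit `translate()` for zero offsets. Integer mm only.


translate([173, 173, 0]) cylinder(h = 14, r = 173);
translate([173, 173, 14]) cylinder(h = 222, r = 57);
translate([173, 173, 236]) cylinder(h = 14, r = 173);


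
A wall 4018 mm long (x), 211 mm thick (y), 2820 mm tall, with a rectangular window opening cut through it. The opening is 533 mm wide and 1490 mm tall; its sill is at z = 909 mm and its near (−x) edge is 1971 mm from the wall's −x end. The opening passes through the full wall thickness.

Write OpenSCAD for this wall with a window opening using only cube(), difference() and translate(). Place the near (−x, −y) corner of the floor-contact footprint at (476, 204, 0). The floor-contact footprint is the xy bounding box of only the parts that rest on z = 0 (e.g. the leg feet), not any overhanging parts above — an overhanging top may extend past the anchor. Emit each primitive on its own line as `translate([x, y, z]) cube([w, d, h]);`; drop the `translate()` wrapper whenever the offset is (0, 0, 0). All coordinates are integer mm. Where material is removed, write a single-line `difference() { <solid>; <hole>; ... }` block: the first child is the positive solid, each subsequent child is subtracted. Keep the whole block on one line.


difference() { translate([476, 204, 0]) cube([4018, 211, 2820]); translate([2447, 204, 909]) cube([533, 211, 1490]); }


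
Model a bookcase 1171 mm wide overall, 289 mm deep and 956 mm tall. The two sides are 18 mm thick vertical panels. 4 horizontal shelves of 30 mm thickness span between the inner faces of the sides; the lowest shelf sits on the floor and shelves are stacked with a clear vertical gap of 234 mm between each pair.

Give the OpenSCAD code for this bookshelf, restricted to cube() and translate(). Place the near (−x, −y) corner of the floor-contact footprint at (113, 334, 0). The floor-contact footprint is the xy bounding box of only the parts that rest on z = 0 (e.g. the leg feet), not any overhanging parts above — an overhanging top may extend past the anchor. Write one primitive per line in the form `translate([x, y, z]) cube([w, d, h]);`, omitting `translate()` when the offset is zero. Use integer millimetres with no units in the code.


translate([113, 334, 0]) cube([18, 289, 956]);
translate([1266, 334, 0]) cube([18, 289, 956]);
translate([131, 334, 0]) cube([1135, 289, 30]);
translate([131, 334, 264]) cube([1135, 289, 30]);
translate([131, 334, 528]) cube([1135, 289, 30]);
translate([131, 334, 792]) cube([1135, 289, 30]);


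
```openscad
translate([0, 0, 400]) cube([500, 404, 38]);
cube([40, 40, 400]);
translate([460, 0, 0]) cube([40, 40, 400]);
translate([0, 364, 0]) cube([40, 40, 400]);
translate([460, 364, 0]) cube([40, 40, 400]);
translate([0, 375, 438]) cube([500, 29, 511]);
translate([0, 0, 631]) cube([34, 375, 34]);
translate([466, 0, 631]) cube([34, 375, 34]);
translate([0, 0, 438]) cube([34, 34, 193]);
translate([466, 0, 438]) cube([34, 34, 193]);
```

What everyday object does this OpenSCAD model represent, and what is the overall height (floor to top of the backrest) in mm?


A chair. The overall height is 949 mm.

A slab on four corner posts with a tall panel at the back — a chair. The seat slab sits at z = 400 with thickness 38, and the 511 mm backrest starts at the seat top, so the overall height is 400 + 38 + 511 = 949 mm.
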